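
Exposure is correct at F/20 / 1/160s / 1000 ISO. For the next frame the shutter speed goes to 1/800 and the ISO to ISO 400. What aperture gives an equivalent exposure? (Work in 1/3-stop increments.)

f/5.6

Shutter speed: 1/160 → 1/200 → 1/250 → 1/320 → 1/400 → 1/500 → 1/640 → 1/800 — 2 1/3 stops shorter (darker).
ISO: 1000 → 800 → 640 → 500 → 400 — 1 1/3 stops dropped (darker).
Net change so far: 3 2/3 stops darker. Offset with the aperture: f/20 → f/18 → f/16 → f/14 → f/13 → f/11 → f/10 → f/9 → f/8 → f/7.1 → f/6.3 → f/5.6.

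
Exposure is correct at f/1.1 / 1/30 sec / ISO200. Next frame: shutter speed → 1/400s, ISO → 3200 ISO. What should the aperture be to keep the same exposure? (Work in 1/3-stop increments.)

f/1.2

Shutter speed: 1/30 → 1/40 → 1/50 → 1/60 → 1/80 → 1/100 → 1/125 → 1/160 → 1/200 → 1/250 → 1/320 → 1/400 — 3 2/3 stops shorter (darker).
ISO: 200 → 250 → 320 → 400 → 500 → 640 → 800 → 1000 → 1250 → 1600 → 2000 → 2500 → 3200 — 4 stops raised (brighter).
Net change so far: 1/3 stop brighter. Offset with the aperture: f/1.1 → f/1.2.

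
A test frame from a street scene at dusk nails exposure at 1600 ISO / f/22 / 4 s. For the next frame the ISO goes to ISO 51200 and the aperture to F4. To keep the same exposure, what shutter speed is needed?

ISO: 1600 → 3200 → 6400 → 12800 → 25600 → 51200 — 5 stops raised (brighter).
Aperture: f/22 → f/16 → f/11 → f/8 → f/5.6 → f/4 — 5 stops opened up (brighter).
Net change so far: 10 stops brighter. Offset with the shutter speed: 4 → 2 → 1 → 1/2 → 1/4 → 1/8 → 1/15 → 1/30 → 1/60 → 1/125 → 1/250.

1/250s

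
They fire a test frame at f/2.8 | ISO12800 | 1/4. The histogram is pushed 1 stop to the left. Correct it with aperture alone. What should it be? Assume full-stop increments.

Underexposed by 1 stop → need 1 stop brighter.
Aperture: f/2.8 → f/2.

f/2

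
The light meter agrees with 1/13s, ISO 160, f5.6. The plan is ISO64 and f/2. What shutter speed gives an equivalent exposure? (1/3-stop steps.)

ISO: 160 → 125 → 100 → 80 → 64 — 1 1/3 stops dropped (darker).
Aperture: f/5.6 → f/5 → f/4.5 → f/4 → f/3.5 → f/3.2 → f/2.8 → f/2.5 → f/2.2 → f/2 — 3 stops wider (brighter).
Net change so far: 1 2/3 stops brighter. Offset with the shutter speed: 1/13 → 1/15 → 1/20 → 1/25 → 1/30 → 1/40.

1/40s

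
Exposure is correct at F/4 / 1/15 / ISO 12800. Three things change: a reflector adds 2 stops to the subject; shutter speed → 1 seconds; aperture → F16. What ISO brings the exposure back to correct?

Scene light: 2 stops brighter.
Shutter speed: 1/15 → 1/8 → 1/4 → 1/2 → 1 — 4 stops slower (brighter).
Aperture: f/4 → f/5.6 → f/8 → f/11 → f/16 — 4 stops narrower (darker).
Net so far: 2 stops brighter. ISO: 12800 → 6400 → 3200.

ISO 3200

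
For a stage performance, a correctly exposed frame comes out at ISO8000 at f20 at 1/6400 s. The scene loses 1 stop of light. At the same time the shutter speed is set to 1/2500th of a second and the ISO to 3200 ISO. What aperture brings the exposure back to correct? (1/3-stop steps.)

f/14

Scene light: 1 stop darker.
Shutter speed: 1/6400 → 1/5000 → 1/4000 → 1/3200 → 1/2500 — 1 1/3 stops longer (brighter).
ISO: 8000 → 6400 → 5000 → 4000 → 3200 — 1 1/3 stops dropped (darker).
Net so far: 1 stop darker. Aperture: f/20 → f/18 → f/16 → f/14.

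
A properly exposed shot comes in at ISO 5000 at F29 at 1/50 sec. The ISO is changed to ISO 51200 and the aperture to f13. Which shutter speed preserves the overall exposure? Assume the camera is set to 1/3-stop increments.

ISO: 5000 → 6400 → 8000 → 10000 → 12800 → 16000 → 20000 → 25600 → 32000 → 40000 → 51200 — 3 1/3 stops higher (brighter).
Aperture: f/29 → f/25 → f/22 → f/20 → f/18 → f/16 → f/14 → f/13 — 2 1/3 stops opened up (brighter).
Net change so far: 5 2/3 stops brighter. Offset with the shutter speed: 1/50 → 1/60 → 1/80 → 1/100 → 1/125 → 1/160 → 1/200 → 1/250 → 1/320 → 1/400 → 1/500 → 1/640 → 1/800 → 1/1000 → 1/1250 → 1/1600 → 1/2000 → 1/2500.

1/2500s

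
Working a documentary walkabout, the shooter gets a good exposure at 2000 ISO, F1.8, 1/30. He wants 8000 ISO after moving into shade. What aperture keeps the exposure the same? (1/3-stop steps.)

f/3.5

ISO: 2000 → 2500 → 3200 → 4000 → 5000 → 6400 → 8000 — 2 stops higher (brighter).
Need 2 stops darker from the aperture: f/1.8 → f/2 → f/2.2 → f/2.5 → f/2.8 → f/3.2 → f/3.5.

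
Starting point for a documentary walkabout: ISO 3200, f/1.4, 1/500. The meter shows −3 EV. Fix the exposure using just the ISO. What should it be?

ISO 25600

Underexposed by 3 stops → need 3 stops brighter.
ISO: 3200 → 6400 → 12800 → 25600.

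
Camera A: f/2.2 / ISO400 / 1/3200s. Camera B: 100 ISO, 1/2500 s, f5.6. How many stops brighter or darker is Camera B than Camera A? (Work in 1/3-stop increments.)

Aperture: f/2.2 → f/2.5 → f/2.8 → f/3.2 → f/3.5 → f/4 → f/4.5 → f/5 → f/5.6 — 2 2/3 stops stopped down (darker).
Shutter speed: 1/3200 → 1/2500 — 1/3 stop slower (brighter).
ISO: 400 → 320 → 250 → 200 → 160 → 125 → 100 — 2 stops lower (darker).
Net: −2 2/3 +1/3 −2 = −4 1/3 stops.

4 1/3 stops darker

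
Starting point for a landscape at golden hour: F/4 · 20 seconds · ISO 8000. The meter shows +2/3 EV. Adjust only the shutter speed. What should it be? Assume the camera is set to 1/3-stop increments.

13 s

Overexposed by 2/3 stop → need 2/3 stop darker.
Shutter speed: 20 → 15 → 13.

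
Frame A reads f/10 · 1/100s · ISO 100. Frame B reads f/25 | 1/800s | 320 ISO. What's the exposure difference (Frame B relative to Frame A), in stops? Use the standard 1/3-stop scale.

Aperture: f/10 → f/11 → f/13 → f/14 → f/16 → f/18 → f/20 → f/22 → f/25 — 2 2/3 stops smaller aperture (darker).
Shutter speed: 1/100 → 1/125 → 1/160 → 1/200 → 1/250 → 1/320 → 1/400 → 1/500 → 1/640 → 1/800 — 3 stops faster (darker).
ISO: 100 → 125 → 160 → 200 → 250 → 320 — 1 2/3 stops higher (brighter).
Net: −2 2/3 −3 +1 2/3 = −4 stops.

4 stops darker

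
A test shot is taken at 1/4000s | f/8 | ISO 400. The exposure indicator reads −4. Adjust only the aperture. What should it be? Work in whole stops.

Underexposed by 4 stops → need 4 stops brighter.
Aperture: f/8 → f/5.6 → f/4 → f/2.8 → f/2.

f/2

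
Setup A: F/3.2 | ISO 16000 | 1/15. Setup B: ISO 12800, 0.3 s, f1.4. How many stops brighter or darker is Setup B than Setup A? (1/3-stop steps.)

Aperture: f/3.2 → f/2.8 → f/2.5 → f/2.2 → f/2 → f/1.8 → f/1.6 → f/1.4 — 2 1/3 stops wider (brighter).
Shutter speed: 1/15 → 1/13 → 1/10 → 1/8 → 1/6 → 1/5 → 1/4 → 0.3 — 2 1/3 stops longer (brighter).
ISO: 16000 → 12800 — 1/3 stop lower (darker).
Net: +2 1/3 +2 1/3 −1/3 = +4 1/3 stops.

4 1/3 stops brighter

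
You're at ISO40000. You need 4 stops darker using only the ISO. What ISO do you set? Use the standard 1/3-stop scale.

ISO: 40000 → 32000 → 25600 → 20000 → 16000 → 12800 → 10000 → 8000 → 6400 → 5000 → 4000 → 3200 → 2500 — 4 stops dropped (darker).

ISO 2500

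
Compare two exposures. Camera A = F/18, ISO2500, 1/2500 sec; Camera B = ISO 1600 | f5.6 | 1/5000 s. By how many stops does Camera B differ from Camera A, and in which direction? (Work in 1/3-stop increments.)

1 2/3 stops brighter

Aperture: f/18 → f/16 → f/14 → f/13 → f/11 → f/10 → f/9 → f/8 → f/7.1 → f/6.3 → f/5.6 — 3 1/3 stops wider (brighter).
Shutter speed: 1/2500 → 1/3200 → 1/4000 → 1/5000 — 1 stop faster (darker).
ISO: 2500 → 2000 → 1600 — 2/3 stop lower (darker).
Net: +3 1/3 −1 −2/3 = +1 2/3 stops.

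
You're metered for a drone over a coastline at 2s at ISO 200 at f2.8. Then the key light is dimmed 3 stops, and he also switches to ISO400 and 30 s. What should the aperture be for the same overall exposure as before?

Scene light: 3 stops darker.
ISO: 200 → 400 — 1 stop raised (brighter).
Shutter speed: 2 → 4 → 8 → 15 → 30 — 4 stops longer (brighter).
Net so far: 2 stops brighter. Aperture: f/2.8 → f/4 → f/5.6.

f/5.6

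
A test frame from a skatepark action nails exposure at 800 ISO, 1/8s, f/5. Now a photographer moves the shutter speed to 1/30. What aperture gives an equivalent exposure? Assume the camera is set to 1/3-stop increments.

f/2.5

Shutter speed: 1/8 → 1/10 → 1/13 → 1/15 → 1/20 → 1/25 → 1/30 — 2 stops faster (darker).
Need 2 stops brighter from the aperture: f/5 → f/4.5 → f/4 → f/3.5 → f/3.2 → f/2.8 → f/2.5.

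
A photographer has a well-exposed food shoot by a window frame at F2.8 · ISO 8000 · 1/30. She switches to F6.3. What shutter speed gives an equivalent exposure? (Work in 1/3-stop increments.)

Aperture: f/2.8 → f/3.2 → f/3.5 → f/4 → f/4.5 → f/5 → f/5.6 → f/6.3 — 2 1/3 stops stopped down (darker).
Need 2 1/3 stops brighter from the shutter speed: 1/30 → 1/25 → 1/20 → 1/15 → 1/13 → 1/10 → 1/8 → 1/6.

1/6s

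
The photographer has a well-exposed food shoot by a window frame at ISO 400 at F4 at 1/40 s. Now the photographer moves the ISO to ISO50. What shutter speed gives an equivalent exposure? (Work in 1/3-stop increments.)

1/5s

ISO: 400 → 320 → 250 → 200 → 160 → 125 → 100 → 80 → 64 → 50 — 3 stops lower (darker).
Need 3 stops brighter from the shutter speed: 1/40 → 1/30 → 1/25 → 1/20 → 1/15 → 1/13 → 1/10 → 1/8 → 1/6 → 1/5.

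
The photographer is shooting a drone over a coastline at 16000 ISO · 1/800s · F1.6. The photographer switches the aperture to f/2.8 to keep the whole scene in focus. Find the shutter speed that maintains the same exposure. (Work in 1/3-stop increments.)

1/250s

Aperture: f/1.6 → f/1.8 → f/2 → f/2.2 → f/2.5 → f/2.8 — 1 2/3 stops smaller aperture (darker).
Need 1 2/3 stops brighter from the shutter speed: 1/800 → 1/640 → 1/500 → 1/400 → 1/320 → 1/250.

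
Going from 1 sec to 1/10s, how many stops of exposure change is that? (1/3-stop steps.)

1 → 0.8 → 0.6 → 0.5 → 0.4 → 0.3 → 1/4 → 1/5 → 1/6 → 1/8 → 1/10 — count the steps: 10 third-stops = 3 1/3 stops.

3 1/3 stops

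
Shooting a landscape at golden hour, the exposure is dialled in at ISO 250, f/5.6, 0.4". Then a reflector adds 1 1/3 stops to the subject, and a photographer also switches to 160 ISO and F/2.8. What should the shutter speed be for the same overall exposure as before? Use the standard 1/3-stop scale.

1/15s

Scene light: 1 1/3 stops brighter.
ISO: 250 → 200 → 160 — 2/3 stop dropped (darker).
Aperture: f/5.6 → f/5 → f/4.5 → f/4 → f/3.5 → f/3.2 → f/2.8 — 2 stops wider (brighter).
Net so far: 2 2/3 stops brighter. Shutter speed: 0.4 → 0.3 → 1/4 → 1/5 → 1/6 → 1/8 → 1/10 → 1/13 → 1/15.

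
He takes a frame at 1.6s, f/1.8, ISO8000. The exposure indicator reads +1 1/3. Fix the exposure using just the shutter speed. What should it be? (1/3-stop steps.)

0.6 s

Overexposed by 1 1/3 stops → need 1 1/3 stops darker.
Shutter speed: 1.6 → 1.3 → 1 → 0.8 → 0.6.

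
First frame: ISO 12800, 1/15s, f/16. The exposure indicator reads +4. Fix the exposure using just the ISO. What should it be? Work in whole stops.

ISO 800

Overexposed by 4 stops → need 4 stops darker.
ISO: 12800 → 6400 → 3200 → 1600 → 800.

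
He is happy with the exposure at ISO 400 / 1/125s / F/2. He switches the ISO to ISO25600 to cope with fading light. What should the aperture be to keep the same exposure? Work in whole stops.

ISO: 400 → 800 → 1600 → 3200 → 6400 → 12800 → 25600 — 6 stops raised (brighter).
Need 6 stops darker from the aperture: f/2 → f/2.8 → f/4 → f/5.6 → f/8 → f/11 → f/16.

f/16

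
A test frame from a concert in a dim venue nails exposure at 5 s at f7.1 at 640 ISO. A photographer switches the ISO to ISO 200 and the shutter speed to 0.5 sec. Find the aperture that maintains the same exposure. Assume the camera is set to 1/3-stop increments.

ISO: 640 → 500 → 400 → 320 → 250 → 200 — 1 2/3 stops lower (darker).
Shutter speed: 5 → 4 → 3.2 → 2.5 → 2 → 1.6 → 1.3 → 1 → 0.8 → 0.6 → 0.5 — 3 1/3 stops shorter (darker).
Net change so far: 5 stops darker. Offset with the aperture: f/7.1 → f/6.3 → f/5.6 → f/5 → f/4.5 → f/4 → f/3.5 → f/3.2 → f/2.8 → f/2.5 → f/2.2 → f/2 → f/1.8 → f/1.6 → f/1.4 → f/1.2.

f/1.2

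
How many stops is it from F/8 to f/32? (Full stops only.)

4 stops

f/8 → f/11 → f/16 → f/22 → f/32 — count the steps: 4 stops.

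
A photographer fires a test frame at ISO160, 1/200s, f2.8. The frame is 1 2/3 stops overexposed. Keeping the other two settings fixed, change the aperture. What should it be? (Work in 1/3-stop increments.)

f/5

Overexposed by 1 2/3 stops → need 1 2/3 stops darker.
Aperture: f/2.8 → f/3.2 → f/3.5 → f/4 → f/4.5 → f/5.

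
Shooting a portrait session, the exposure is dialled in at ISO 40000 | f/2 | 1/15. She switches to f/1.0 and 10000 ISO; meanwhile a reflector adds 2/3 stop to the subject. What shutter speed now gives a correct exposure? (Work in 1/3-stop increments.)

1/25s

Scene light: 2/3 stop brighter.
Aperture: f/2 → f/1.8 → f/1.6 → f/1.4 → f/1.2 → f/1.1 → f/1.0 — 2 stops larger aperture (brighter).
ISO: 40000 → 32000 → 25600 → 20000 → 16000 → 12800 → 10000 — 2 stops lower (darker).
Net so far: 2/3 stop brighter. Shutter speed: 1/15 → 1/20 → 1/25.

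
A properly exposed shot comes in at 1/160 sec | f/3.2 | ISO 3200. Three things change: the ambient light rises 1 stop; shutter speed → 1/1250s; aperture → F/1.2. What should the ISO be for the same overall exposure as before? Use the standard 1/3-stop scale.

Scene light: 1 stop brighter.
Shutter speed: 1/160 → 1/200 → 1/250 → 1/320 → 1/400 → 1/500 → 1/640 → 1/800 → 1/1000 → 1/1250 — 3 stops faster (darker).
Aperture: f/3.2 → f/2.8 → f/2.5 → f/2.2 → f/2 → f/1.8 → f/1.6 → f/1.4 → f/1.2 — 2 2/3 stops opened up (brighter).
Net so far: 2/3 stop brighter. ISO: 3200 → 2500 → 2000.

ISO 2000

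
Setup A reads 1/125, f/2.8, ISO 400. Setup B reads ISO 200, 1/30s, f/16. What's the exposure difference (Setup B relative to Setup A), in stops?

Aperture: f/2.8 → f/4 → f/5.6 → f/8 → f/11 → f/16 — 5 stops stopped down (darker).
Shutter speed: 1/125 → 1/60 → 1/30 — 2 stops longer (brighter).
ISO: 400 → 200 — 1 stop lower (darker).
Net: −5 +2 −1 = −4 stops.

4 stops darker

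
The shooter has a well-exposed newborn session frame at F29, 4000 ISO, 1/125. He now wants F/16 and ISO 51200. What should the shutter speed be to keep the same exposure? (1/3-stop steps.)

Aperture: f/29 → f/25 → f/22 → f/20 → f/18 → f/16 — 1 2/3 stops larger aperture (brighter).
ISO: 4000 → 5000 → 6400 → 8000 → 10000 → 12800 → 16000 → 20000 → 25600 → 32000 → 40000 → 51200 — 3 2/3 stops raised (brighter).
Net change so far: 5 1/3 stops brighter. Offset with the shutter speed: 1/125 → 1/160 → 1/200 → 1/250 → 1/320 → 1/400 → 1/500 → 1/640 → 1/800 → 1/1000 → 1/1250 → 1/1600 → 1/2000 → 1/2500 → 1/3200 → 1/4000 → 1/5000.

1/5000s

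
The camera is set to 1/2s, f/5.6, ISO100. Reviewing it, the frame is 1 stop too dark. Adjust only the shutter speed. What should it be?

Underexposed by 1 stop → need 1 stop brighter.
Shutter speed: 1/2 → 1.

1 s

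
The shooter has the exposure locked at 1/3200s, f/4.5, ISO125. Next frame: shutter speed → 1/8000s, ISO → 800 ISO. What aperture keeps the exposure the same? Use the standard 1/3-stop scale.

Shutter speed: 1/3200 → 1/4000 → 1/5000 → 1/6400 → 1/8000 — 1 1/3 stops faster (darker).
ISO: 125 → 160 → 200 → 250 → 320 → 400 → 500 → 640 → 800 — 2 2/3 stops higher (brighter).
Net change so far: 1 1/3 stops brighter. Offset with the aperture: f/4.5 → f/5 → f/5.6 → f/6.3 → f/7.1.

f/7.1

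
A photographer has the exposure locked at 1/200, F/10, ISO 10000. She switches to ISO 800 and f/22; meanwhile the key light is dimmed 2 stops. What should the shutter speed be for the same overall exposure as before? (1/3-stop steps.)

Scene light: 2 stops darker.
ISO: 10000 → 8000 → 6400 → 5000 → 4000 → 3200 → 2500 → 2000 → 1600 → 1250 → 1000 → 800 — 3 2/3 stops lower (darker).
Aperture: f/10 → f/11 → f/13 → f/14 → f/16 → f/18 → f/20 → f/22 — 2 1/3 stops narrower (darker).
Net so far: 8 stops darker. Shutter speed: 1/200 → 1/160 → 1/125 → 1/100 → 1/80 → 1/60 → 1/50 → 1/40 → 1/30 → 1/25 → 1/20 → 1/15 → 1/13 → 1/10 → 1/8 → 1/6 → 1/5 → 1/4 → 0.3 → 0.4 → 0.5 → 0.6 → 0.8 → 1 → 1.3.

1.3 s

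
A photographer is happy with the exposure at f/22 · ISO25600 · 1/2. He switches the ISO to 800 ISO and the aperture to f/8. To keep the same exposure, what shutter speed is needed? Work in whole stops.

2 s

ISO: 25600 → 12800 → 6400 → 3200 → 1600 → 800 — 5 stops lower (darker).
Aperture: f/22 → f/16 → f/11 → f/8 — 3 stops opened up (brighter).
Net change so far: 2 stops darker. Offset with the shutter speed: 1/2 → 1 → 2.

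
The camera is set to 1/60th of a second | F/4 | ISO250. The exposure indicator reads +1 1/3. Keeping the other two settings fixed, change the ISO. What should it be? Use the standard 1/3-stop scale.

Overexposed by 1 1/3 stops → need 1 1/3 stops darker.
ISO: 250 → 200 → 160 → 125 → 100.

ISO 100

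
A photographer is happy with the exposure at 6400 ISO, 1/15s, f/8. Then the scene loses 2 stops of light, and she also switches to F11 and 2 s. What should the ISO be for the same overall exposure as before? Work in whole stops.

Scene light: 2 stops darker.
Aperture: f/8 → f/11 — 1 stop smaller aperture (darker).
Shutter speed: 1/15 → 1/8 → 1/4 → 1/2 → 1 → 2 — 5 stops slower (brighter).
Net so far: 2 stops brighter. ISO: 6400 → 3200 → 1600.

ISO 1600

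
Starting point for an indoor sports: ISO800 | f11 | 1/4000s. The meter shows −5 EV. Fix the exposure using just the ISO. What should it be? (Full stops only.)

ISO 25600

Underexposed by 5 stops → need 5 stops brighter.
ISO: 800 → 1600 → 3200 → 6400 → 12800 → 25600.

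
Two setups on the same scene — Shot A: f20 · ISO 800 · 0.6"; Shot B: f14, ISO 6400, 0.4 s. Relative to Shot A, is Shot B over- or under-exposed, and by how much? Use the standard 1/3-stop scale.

Aperture: f/20 → f/18 → f/16 → f/14 — 1 stop larger aperture (brighter).
Shutter speed: 0.6 → 0.5 → 0.4 — 2/3 stop shorter (darker).
ISO: 800 → 1000 → 1250 → 1600 → 2000 → 2500 → 3200 → 4000 → 5000 → 6400 — 3 stops higher (brighter).
Net: +1 −2/3 +3 = +3 1/3 stops.

3 1/3 stops brighter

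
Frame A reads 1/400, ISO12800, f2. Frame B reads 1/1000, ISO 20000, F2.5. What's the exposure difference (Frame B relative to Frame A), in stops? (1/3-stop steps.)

Aperture: f/2 → f/2.2 → f/2.5 — 2/3 stop stopped down (darker).
Shutter speed: 1/400 → 1/500 → 1/640 → 1/800 → 1/1000 — 1 1/3 stops shorter (darker).
ISO: 12800 → 16000 → 20000 — 2/3 stop higher (brighter).
Net: −2/3 −1 1/3 +2/3 = −1 1/3 stops.

1 1/3 stops darker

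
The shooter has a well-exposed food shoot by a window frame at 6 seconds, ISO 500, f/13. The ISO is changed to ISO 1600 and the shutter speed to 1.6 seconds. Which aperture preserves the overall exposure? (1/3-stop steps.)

f/11

ISO: 500 → 640 → 800 → 1000 → 1250 → 1600 — 1 2/3 stops higher (brighter).
Shutter speed: 6 → 5 → 4 → 3.2 → 2.5 → 2 → 1.6 — 2 stops faster (darker).
Net change so far: 1/3 stop darker. Offset with the aperture: f/13 → f/11.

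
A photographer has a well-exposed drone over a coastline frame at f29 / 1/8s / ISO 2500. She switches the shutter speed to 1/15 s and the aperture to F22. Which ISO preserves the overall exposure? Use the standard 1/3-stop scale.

ISO 3200

Shutter speed: 1/8 → 1/10 → 1/13 → 1/15 — 1 stop shorter (darker).
Aperture: f/29 → f/25 → f/22 — 2/3 stop wider (brighter).
Net change so far: 1/3 stop darker. Offset with the ISO: 2500 → 3200.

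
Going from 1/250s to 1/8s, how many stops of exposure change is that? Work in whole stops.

5 stops

1/250 → 1/125 → 1/60 → 1/30 → 1/15 → 1/8 — count the steps: 5 stops.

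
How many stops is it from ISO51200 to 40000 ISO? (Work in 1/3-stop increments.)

1/3 stop

51200 → 40000 — count the steps: 1 third-stops = 1/3 stop.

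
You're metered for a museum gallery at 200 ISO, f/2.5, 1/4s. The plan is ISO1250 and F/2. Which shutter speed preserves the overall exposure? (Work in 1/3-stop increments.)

ISO: 200 → 250 → 320 → 400 → 500 → 640 → 800 → 1000 → 1250 — 2 2/3 stops raised (brighter).
Aperture: f/2.5 → f/2.2 → f/2 — 2/3 stop wider (brighter).
Net change so far: 3 1/3 stops brighter. Offset with the shutter speed: 1/4 → 1/5 → 1/6 → 1/8 → 1/10 → 1/13 → 1/15 → 1/20 → 1/25 → 1/30 → 1/40.

1/40s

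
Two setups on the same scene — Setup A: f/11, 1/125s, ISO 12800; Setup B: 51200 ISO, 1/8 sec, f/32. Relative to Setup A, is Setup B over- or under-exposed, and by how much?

Aperture: f/11 → f/16 → f/22 → f/32 — 3 stops stopped down (darker).
Shutter speed: 1/125 → 1/60 → 1/30 → 1/15 → 1/8 — 4 stops slower (brighter).
ISO: 12800 → 25600 → 51200 — 2 stops raised (brighter).
Net: −3 +4 +2 = +3 stops.

3 stops brighter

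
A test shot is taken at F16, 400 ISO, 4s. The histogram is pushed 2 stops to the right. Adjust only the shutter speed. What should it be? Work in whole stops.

1 s

Overexposed by 2 stops → need 2 stops darker.
Shutter speed: 4 → 2 → 1.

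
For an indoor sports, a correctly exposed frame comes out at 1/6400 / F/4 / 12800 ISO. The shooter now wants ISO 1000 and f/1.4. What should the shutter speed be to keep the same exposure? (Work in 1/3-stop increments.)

ISO: 12800 → 10000 → 8000 → 6400 → 5000 → 4000 → 3200 → 2500 → 2000 → 1600 → 1250 → 1000 — 3 2/3 stops dropped (darker).
Aperture: f/4 → f/3.5 → f/3.2 → f/2.8 → f/2.5 → f/2.2 → f/2 → f/1.8 → f/1.6 → f/1.4 — 3 stops opened up (brighter).
Net change so far: 2/3 stop darker. Offset with the shutter speed: 1/6400 → 1/5000 → 1/4000.

1/4000s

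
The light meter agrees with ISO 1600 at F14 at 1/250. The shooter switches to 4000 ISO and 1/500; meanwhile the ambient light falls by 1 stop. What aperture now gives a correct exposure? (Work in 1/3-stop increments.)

Scene light: 1 stop darker.
ISO: 1600 → 2000 → 2500 → 3200 → 4000 — 1 1/3 stops raised (brighter).
Shutter speed: 1/250 → 1/320 → 1/400 → 1/500 — 1 stop faster (darker).
Net so far: 2/3 stop darker. Aperture: f/14 → f/13 → f/11.

f/11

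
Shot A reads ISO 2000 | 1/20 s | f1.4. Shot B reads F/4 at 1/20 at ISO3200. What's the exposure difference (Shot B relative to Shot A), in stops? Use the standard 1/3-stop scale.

Aperture: f/1.4 → f/1.6 → f/1.8 → f/2 → f/2.2 → f/2.5 → f/2.8 → f/3.2 → f/3.5 → f/4 — 3 stops smaller aperture (darker).
Shutter speed: unchanged.
ISO: 2000 → 2500 → 3200 — 2/3 stop raised (brighter).
Net: −3 +2/3 = −2 1/3 stops.

2 1/3 stops darker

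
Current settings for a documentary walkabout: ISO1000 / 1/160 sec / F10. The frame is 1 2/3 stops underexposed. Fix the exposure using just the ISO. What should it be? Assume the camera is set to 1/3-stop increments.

ISO 3200

Underexposed by 1 2/3 stops → need 1 2/3 stops brighter.
ISO: 1000 → 1250 → 1600 → 2000 → 2500 → 3200.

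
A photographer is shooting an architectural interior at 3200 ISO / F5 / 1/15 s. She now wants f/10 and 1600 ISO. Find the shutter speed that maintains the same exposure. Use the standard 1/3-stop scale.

Aperture: f/5 → f/5.6 → f/6.3 → f/7.1 → f/8 → f/9 → f/10 — 2 stops narrower (darker).
ISO: 3200 → 2500 → 2000 → 1600 — 1 stop lower (darker).
Net change so far: 3 stops darker. Offset with the shutter speed: 1/15 → 1/13 → 1/10 → 1/8 → 1/6 → 1/5 → 1/4 → 0.3 → 0.4 → 0.5.

0.5 s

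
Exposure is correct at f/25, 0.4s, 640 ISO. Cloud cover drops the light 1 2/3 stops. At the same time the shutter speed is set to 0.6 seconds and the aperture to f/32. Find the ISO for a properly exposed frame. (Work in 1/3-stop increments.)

ISO 2000

Scene light: 1 2/3 stops darker.
Shutter speed: 0.4 → 0.5 → 0.6 — 2/3 stop slower (brighter).
Aperture: f/25 → f/29 → f/32 — 2/3 stop smaller aperture (darker).
Net so far: 1 2/3 stops darker. ISO: 640 → 800 → 1000 → 1250 → 1600 → 2000.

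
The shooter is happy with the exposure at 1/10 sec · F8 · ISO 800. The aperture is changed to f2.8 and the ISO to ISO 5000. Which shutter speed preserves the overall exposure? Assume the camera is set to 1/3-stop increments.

1/500s

Aperture: f/8 → f/7.1 → f/6.3 → f/5.6 → f/5 → f/4.5 → f/4 → f/3.5 → f/3.2 → f/2.8 — 3 stops wider (brighter).
ISO: 800 → 1000 → 1250 → 1600 → 2000 → 2500 → 3200 → 4000 → 5000 — 2 2/3 stops higher (brighter).
Net change so far: 5 2/3 stops brighter. Offset with the shutter speed: 1/10 → 1/13 → 1/15 → 1/20 → 1/25 → 1/30 → 1/40 → 1/50 → 1/60 → 1/80 → 1/100 → 1/125 → 1/160 → 1/200 → 1/250 → 1/320 → 1/400 → 1/500.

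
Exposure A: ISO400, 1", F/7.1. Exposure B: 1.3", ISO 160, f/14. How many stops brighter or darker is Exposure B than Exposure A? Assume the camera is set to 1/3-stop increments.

Aperture: f/7.1 → f/8 → f/9 → f/10 → f/11 → f/13 → f/14 — 2 stops smaller aperture (darker).
Shutter speed: 1 → 1.3 — 1/3 stop slower (brighter).
ISO: 400 → 320 → 250 → 200 → 160 — 1 1/3 stops lower (darker).
Net: −2 +1/3 −1 1/3 = −3 stops.

3 stops darker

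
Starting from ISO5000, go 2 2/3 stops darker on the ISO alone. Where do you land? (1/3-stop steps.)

ISO: 5000 → 4000 → 3200 → 2500 → 2000 → 1600 → 1250 → 1000 → 800 — 2 2/3 stops lower (darker).

ISO 800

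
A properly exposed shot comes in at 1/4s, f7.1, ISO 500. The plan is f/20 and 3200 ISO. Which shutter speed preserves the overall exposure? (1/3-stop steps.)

0.3 s

Aperture: f/7.1 → f/8 → f/9 → f/10 → f/11 → f/13 → f/14 → f/16 → f/18 → f/20 — 3 stops narrower (darker).
ISO: 500 → 640 → 800 → 1000 → 1250 → 1600 → 2000 → 2500 → 3200 — 2 2/3 stops higher (brighter).
Net change so far: 1/3 stop darker. Offset with the shutter speed: 1/4 → 0.3.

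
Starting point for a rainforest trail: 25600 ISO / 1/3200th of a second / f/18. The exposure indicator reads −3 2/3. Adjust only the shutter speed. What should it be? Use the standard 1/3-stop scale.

Underexposed by 3 2/3 stops → need 3 2/3 stops brighter.
Shutter speed: 1/3200 → 1/2500 → 1/2000 → 1/1600 → 1/1250 → 1/1000 → 1/800 → 1/640 → 1/500 → 1/400 → 1/320 → 1/250.

1/250s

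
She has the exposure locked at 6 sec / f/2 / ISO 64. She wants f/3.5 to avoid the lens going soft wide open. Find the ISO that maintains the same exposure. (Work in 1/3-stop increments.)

Aperture: f/2 → f/2.2 → f/2.5 → f/2.8 → f/3.2 → f/3.5 — 1 2/3 stops narrower (darker).
Need 1 2/3 stops brighter from the ISO: 64 → 80 → 100 → 125 → 160 → 200.

ISO 200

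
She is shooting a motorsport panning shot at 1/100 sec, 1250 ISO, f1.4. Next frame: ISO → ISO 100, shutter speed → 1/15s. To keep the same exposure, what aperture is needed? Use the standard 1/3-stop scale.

f/1.0

ISO: 1250 → 1000 → 800 → 640 → 500 → 400 → 320 → 250 → 200 → 160 → 125 → 100 — 3 2/3 stops dropped (darker).
Shutter speed: 1/100 → 1/80 → 1/60 → 1/50 → 1/40 → 1/30 → 1/25 → 1/20 → 1/15 — 2 2/3 stops longer (brighter).
Net change so far: 1 stop darker. Offset with the aperture: f/1.4 → f/1.2 → f/1.1 → f/1.0.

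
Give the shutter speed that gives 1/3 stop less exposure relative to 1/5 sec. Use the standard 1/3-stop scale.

Shutter speed: 1/5 → 1/6 — 1/3 stop shorter (darker).

1/6s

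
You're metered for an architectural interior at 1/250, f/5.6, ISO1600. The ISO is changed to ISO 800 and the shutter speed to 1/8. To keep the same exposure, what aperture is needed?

ISO: 1600 → 800 — 1 stop dropped (darker).
Shutter speed: 1/250 → 1/125 → 1/60 → 1/30 → 1/15 → 1/8 — 5 stops longer (brighter).
Net change so far: 4 stops brighter. Offset with the aperture: f/5.6 → f/8 → f/11 → f/16 → f/22.

f/22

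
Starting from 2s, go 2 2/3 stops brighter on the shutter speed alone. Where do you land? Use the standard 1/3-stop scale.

Shutter speed: 2 → 2.5 → 3.2 → 4 → 5 → 6 → 8 → 10 → 13 — 2 2/3 stops longer (brighter).

13 s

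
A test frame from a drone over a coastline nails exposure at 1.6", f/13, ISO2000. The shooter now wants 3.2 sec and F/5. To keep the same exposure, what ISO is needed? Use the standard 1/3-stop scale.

Shutter speed: 1.6 → 2 → 2.5 → 3.2 — 1 stop longer (brighter).
Aperture: f/13 → f/11 → f/10 → f/9 → f/8 → f/7.1 → f/6.3 → f/5.6 → f/5 — 2 2/3 stops wider (brighter).
Net change so far: 3 2/3 stops brighter. Offset with the ISO: 2000 → 1600 → 1250 → 1000 → 800 → 640 → 500 → 400 → 320 → 250 → 200 → 160.

ISO 160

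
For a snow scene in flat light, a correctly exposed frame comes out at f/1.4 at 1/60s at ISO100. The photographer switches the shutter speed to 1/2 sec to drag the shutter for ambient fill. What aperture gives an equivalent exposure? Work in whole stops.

f/8

Shutter speed: 1/60 → 1/30 → 1/15 → 1/8 → 1/4 → 1/2 — 5 stops longer (brighter).
Need 5 stops darker from the aperture: f/1.4 → f/2 → f/2.8 → f/4 → f/5.6 → f/8.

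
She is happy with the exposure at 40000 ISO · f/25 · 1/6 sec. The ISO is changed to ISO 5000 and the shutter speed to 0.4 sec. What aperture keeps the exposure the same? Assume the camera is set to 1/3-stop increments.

ISO: 40000 → 32000 → 25600 → 20000 → 16000 → 12800 → 10000 → 8000 → 6400 → 5000 — 3 stops dropped (darker).
Shutter speed: 1/6 → 1/5 → 1/4 → 0.3 → 0.4 — 1 1/3 stops longer (brighter).
Net change so far: 1 2/3 stops darker. Offset with the aperture: f/25 → f/22 → f/20 → f/18 → f/16 → f/14.

f/14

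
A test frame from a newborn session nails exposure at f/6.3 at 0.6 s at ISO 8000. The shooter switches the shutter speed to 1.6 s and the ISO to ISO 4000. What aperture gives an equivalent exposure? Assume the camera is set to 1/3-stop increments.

Shutter speed: 0.6 → 0.8 → 1 → 1.3 → 1.6 — 1 1/3 stops slower (brighter).
ISO: 8000 → 6400 → 5000 → 4000 — 1 stop lower (darker).
Net change so far: 1/3 stop brighter. Offset with the aperture: f/6.3 → f/7.1.

f/7.1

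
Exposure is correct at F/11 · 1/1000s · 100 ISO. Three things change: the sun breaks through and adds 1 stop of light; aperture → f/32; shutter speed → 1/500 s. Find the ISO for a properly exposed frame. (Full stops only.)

ISO 200

Scene light: 1 stop brighter.
Aperture: f/11 → f/16 → f/22 → f/32 — 3 stops narrower (darker).
Shutter speed: 1/1000 → 1/500 — 1 stop longer (brighter).
Net so far: 1 stop darker. ISO: 100 → 200.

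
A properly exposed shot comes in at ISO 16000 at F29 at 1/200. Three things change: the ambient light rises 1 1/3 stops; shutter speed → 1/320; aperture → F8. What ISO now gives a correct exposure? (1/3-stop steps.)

ISO 800

Scene light: 1 1/3 stops brighter.
Shutter speed: 1/200 → 1/250 → 1/320 — 2/3 stop shorter (darker).
Aperture: f/29 → f/25 → f/22 → f/20 → f/18 → f/16 → f/14 → f/13 → f/11 → f/10 → f/9 → f/8 — 3 2/3 stops larger aperture (brighter).
Net so far: 4 1/3 stops brighter. ISO: 16000 → 12800 → 10000 → 8000 → 6400 → 5000 → 4000 → 3200 → 2500 → 2000 → 1600 → 1250 → 1000 → 800.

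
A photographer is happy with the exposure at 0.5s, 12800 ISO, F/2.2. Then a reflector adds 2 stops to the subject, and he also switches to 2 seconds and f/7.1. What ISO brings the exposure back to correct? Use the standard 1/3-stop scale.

ISO 8000

Scene light: 2 stops brighter.
Shutter speed: 0.5 → 0.6 → 0.8 → 1 → 1.3 → 1.6 → 2 — 2 stops longer (brighter).
Aperture: f/2.2 → f/2.5 → f/2.8 → f/3.2 → f/3.5 → f/4 → f/4.5 → f/5 → f/5.6 → f/6.3 → f/7.1 — 3 1/3 stops stopped down (darker).
Net so far: 2/3 stop brighter. ISO: 12800 → 10000 → 8000.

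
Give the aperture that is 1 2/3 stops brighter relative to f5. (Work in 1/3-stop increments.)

f/2.8

Aperture: f/5 → f/4.5 → f/4 → f/3.5 → f/3.2 → f/2.8 — 1 2/3 stops wider (brighter).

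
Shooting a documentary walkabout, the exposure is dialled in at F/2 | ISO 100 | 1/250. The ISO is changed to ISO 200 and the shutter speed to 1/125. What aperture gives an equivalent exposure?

f/4

ISO: 100 → 200 — 1 stop higher (brighter).
Shutter speed: 1/250 → 1/125 — 1 stop slower (brighter).
Net change so far: 2 stops brighter. Offset with the aperture: f/2 → f/2.8 → f/4.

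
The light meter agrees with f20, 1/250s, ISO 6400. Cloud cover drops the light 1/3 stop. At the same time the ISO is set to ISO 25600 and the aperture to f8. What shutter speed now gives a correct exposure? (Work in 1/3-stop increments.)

Scene light: 1/3 stop darker.
ISO: 6400 → 8000 → 10000 → 12800 → 16000 → 20000 → 25600 — 2 stops higher (brighter).
Aperture: f/20 → f/18 → f/16 → f/14 → f/13 → f/11 → f/10 → f/9 → f/8 — 2 2/3 stops opened up (brighter).
Net so far: 4 1/3 stops brighter. Shutter speed: 1/250 → 1/320 → 1/400 → 1/500 → 1/640 → 1/800 → 1/1000 → 1/1250 → 1/1600 → 1/2000 → 1/2500 → 1/3200 → 1/4000 → 1/5000.

1/5000s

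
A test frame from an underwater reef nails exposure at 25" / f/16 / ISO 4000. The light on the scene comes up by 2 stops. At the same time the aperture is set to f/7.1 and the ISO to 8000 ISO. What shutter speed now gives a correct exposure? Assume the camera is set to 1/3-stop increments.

0.6 s

Scene light: 2 stops brighter.
Aperture: f/16 → f/14 → f/13 → f/11 → f/10 → f/9 → f/8 → f/7.1 — 2 1/3 stops opened up (brighter).
ISO: 4000 → 5000 → 6400 → 8000 — 1 stop higher (brighter).
Net so far: 5 1/3 stops brighter. Shutter speed: 25 → 20 → 15 → 13 → 10 → 8 → 6 → 5 → 4 → 3.2 → 2.5 → 2 → 1.6 → 1.3 → 1 → 0.8 → 0.6.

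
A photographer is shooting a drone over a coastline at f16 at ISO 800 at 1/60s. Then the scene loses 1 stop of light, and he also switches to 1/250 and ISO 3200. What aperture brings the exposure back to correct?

f/11

Scene light: 1 stop darker.
Shutter speed: 1/60 → 1/125 → 1/250 — 2 stops shorter (darker).
ISO: 800 → 1600 → 3200 — 2 stops higher (brighter).
Net so far: 1 stop darker. Aperture: f/16 → f/11.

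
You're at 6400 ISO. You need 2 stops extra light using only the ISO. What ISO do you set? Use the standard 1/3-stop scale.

ISO: 6400 → 8000 → 10000 → 12800 → 16000 → 20000 → 25600 — 2 stops raised (brighter).

ISO 25600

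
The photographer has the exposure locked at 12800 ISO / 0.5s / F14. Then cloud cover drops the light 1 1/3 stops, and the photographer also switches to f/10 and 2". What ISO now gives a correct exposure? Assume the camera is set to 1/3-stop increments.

Scene light: 1 1/3 stops darker.
Aperture: f/14 → f/13 → f/11 → f/10 — 1 stop opened up (brighter).
Shutter speed: 0.5 → 0.6 → 0.8 → 1 → 1.3 → 1.6 → 2 — 2 stops longer (brighter).
Net so far: 1 2/3 stops brighter. ISO: 12800 → 10000 → 8000 → 6400 → 5000 → 4000.

ISO 4000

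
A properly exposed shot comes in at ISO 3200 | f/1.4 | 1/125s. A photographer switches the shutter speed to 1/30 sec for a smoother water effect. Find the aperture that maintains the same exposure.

Shutter speed: 1/125 → 1/60 → 1/30 — 2 stops longer (brighter).
Need 2 stops darker from the aperture: f/1.4 → f/2 → f/2.8.

f/2.8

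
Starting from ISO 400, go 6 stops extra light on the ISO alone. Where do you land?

ISO 25600

ISO: 400 → 800 → 1600 → 3200 → 6400 → 12800 → 25600 — 6 stops raised (brighter).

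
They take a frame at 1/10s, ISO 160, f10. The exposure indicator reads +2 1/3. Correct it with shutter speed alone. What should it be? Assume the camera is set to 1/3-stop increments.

Overexposed by 2 1/3 stops → need 2 1/3 stops darker.
Shutter speed: 1/10 → 1/13 → 1/15 → 1/20 → 1/25 → 1/30 → 1/40 → 1/50.

1/50s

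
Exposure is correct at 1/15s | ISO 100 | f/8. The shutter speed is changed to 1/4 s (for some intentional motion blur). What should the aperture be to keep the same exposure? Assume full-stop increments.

f/16

Shutter speed: 1/15 → 1/8 → 1/4 — 2 stops longer (brighter).
Need 2 stops darker from the aperture: f/8 → f/11 → f/16.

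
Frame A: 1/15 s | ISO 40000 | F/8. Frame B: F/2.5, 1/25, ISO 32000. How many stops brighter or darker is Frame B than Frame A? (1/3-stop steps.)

2 1/3 stops brighter

Aperture: f/8 → f/7.1 → f/6.3 → f/5.6 → f/5 → f/4.5 → f/4 → f/3.5 → f/3.2 → f/2.8 → f/2.5 — 3 1/3 stops larger aperture (brighter).
Shutter speed: 1/15 → 1/20 → 1/25 — 2/3 stop faster (darker).
ISO: 40000 → 32000 — 1/3 stop dropped (darker).
Net: +3 1/3 −2/3 −1/3 = +2 1/3 stops.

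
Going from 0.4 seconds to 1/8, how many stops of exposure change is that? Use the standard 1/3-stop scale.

1 2/3 stops

0.4 → 0.3 → 1/4 → 1/5 → 1/6 → 1/8 — count the steps: 5 third-stops = 1 2/3 stops.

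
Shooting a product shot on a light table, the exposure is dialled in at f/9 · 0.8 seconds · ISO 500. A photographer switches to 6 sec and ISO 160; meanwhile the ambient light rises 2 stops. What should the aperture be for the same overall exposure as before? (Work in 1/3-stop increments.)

Scene light: 2 stops brighter.
Shutter speed: 0.8 → 1 → 1.3 → 1.6 → 2 → 2.5 → 3.2 → 4 → 5 → 6 — 3 stops slower (brighter).
ISO: 500 → 400 → 320 → 250 → 200 → 160 — 1 2/3 stops dropped (darker).
Net so far: 3 1/3 stops brighter. Aperture: f/9 → f/10 → f/11 → f/13 → f/14 → f/16 → f/18 → f/20 → f/22 → f/25 → f/29.

f/29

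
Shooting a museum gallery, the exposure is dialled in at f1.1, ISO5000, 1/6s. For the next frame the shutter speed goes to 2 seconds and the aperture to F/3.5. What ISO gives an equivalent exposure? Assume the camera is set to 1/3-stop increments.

Shutter speed: 1/6 → 1/5 → 1/4 → 0.3 → 0.4 → 0.5 → 0.6 → 0.8 → 1 → 1.3 → 1.6 → 2 — 3 2/3 stops slower (brighter).
Aperture: f/1.1 → f/1.2 → f/1.4 → f/1.6 → f/1.8 → f/2 → f/2.2 → f/2.5 → f/2.8 → f/3.2 → f/3.5 — 3 1/3 stops smaller aperture (darker).
Net change so far: 1/3 stop brighter. Offset with the ISO: 5000 → 4000.

ISO 4000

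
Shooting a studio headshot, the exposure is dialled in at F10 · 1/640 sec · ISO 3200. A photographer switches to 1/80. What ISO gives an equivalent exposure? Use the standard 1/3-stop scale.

Shutter speed: 1/640 → 1/500 → 1/400 → 1/320 → 1/250 → 1/200 → 1/160 → 1/125 → 1/100 → 1/80 — 3 stops slower (brighter).
Need 3 stops darker from the ISO: 3200 → 2500 → 2000 → 1600 → 1250 → 1000 → 800 → 640 → 500 → 400.

ISO 400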